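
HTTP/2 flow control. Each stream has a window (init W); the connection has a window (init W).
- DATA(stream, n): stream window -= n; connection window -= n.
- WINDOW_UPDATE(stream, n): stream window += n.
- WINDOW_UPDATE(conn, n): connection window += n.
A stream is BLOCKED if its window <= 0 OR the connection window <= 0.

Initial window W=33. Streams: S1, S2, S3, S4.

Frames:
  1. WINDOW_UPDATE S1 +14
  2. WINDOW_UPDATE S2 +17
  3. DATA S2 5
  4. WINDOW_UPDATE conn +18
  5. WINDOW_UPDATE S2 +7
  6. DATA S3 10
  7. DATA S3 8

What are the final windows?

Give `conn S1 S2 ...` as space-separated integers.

Answer: 28 47 52 15 33

Derivation:
Op 1: conn=33 S1=47 S2=33 S3=33 S4=33 blocked=[]
Op 2: conn=33 S1=47 S2=50 S3=33 S4=33 blocked=[]
Op 3: conn=28 S1=47 S2=45 S3=33 S4=33 blocked=[]
Op 4: conn=46 S1=47 S2=45 S3=33 S4=33 blocked=[]
Op 5: conn=46 S1=47 S2=52 S3=33 S4=33 blocked=[]
Op 6: conn=36 S1=47 S2=52 S3=23 S4=33 blocked=[]
Op 7: conn=28 S1=47 S2=52 S3=15 S4=33 blocked=[]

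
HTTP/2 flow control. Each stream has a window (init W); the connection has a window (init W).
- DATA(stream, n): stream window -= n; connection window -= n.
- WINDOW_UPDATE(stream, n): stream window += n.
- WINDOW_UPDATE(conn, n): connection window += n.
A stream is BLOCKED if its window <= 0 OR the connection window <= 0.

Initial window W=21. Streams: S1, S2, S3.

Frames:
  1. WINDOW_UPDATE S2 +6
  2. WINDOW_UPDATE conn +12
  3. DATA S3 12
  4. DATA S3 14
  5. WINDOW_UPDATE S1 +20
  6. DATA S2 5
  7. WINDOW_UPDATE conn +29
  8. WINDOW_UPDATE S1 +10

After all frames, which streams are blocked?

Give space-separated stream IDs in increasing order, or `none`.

Op 1: conn=21 S1=21 S2=27 S3=21 blocked=[]
Op 2: conn=33 S1=21 S2=27 S3=21 blocked=[]
Op 3: conn=21 S1=21 S2=27 S3=9 blocked=[]
Op 4: conn=7 S1=21 S2=27 S3=-5 blocked=[3]
Op 5: conn=7 S1=41 S2=27 S3=-5 blocked=[3]
Op 6: conn=2 S1=41 S2=22 S3=-5 blocked=[3]
Op 7: conn=31 S1=41 S2=22 S3=-5 blocked=[3]
Op 8: conn=31 S1=51 S2=22 S3=-5 blocked=[3]

Answer: S3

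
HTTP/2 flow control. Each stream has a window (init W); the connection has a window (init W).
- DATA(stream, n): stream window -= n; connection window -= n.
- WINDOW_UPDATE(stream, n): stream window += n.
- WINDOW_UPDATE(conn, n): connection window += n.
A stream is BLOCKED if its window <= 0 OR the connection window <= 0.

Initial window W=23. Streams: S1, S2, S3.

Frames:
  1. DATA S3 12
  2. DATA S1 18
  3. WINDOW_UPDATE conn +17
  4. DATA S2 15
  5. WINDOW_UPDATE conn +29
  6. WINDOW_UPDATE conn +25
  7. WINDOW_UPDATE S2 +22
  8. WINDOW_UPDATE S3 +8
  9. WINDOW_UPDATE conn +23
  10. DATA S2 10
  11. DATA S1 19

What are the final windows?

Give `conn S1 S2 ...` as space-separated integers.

Op 1: conn=11 S1=23 S2=23 S3=11 blocked=[]
Op 2: conn=-7 S1=5 S2=23 S3=11 blocked=[1, 2, 3]
Op 3: conn=10 S1=5 S2=23 S3=11 blocked=[]
Op 4: conn=-5 S1=5 S2=8 S3=11 blocked=[1, 2, 3]
Op 5: conn=24 S1=5 S2=8 S3=11 blocked=[]
Op 6: conn=49 S1=5 S2=8 S3=11 blocked=[]
Op 7: conn=49 S1=5 S2=30 S3=11 blocked=[]
Op 8: conn=49 S1=5 S2=30 S3=19 blocked=[]
Op 9: conn=72 S1=5 S2=30 S3=19 blocked=[]
Op 10: conn=62 S1=5 S2=20 S3=19 blocked=[]
Op 11: conn=43 S1=-14 S2=20 S3=19 blocked=[1]

Answer: 43 -14 20 19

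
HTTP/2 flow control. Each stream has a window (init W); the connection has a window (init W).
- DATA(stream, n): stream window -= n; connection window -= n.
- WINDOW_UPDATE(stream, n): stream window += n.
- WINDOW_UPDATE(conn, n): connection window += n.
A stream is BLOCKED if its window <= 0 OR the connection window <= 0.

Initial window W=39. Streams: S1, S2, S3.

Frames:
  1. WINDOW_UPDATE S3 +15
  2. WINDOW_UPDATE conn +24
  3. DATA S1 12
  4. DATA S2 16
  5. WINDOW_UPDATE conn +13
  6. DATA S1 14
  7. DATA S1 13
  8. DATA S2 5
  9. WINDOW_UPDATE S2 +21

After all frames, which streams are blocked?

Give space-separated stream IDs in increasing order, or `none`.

Answer: S1

Derivation:
Op 1: conn=39 S1=39 S2=39 S3=54 blocked=[]
Op 2: conn=63 S1=39 S2=39 S3=54 blocked=[]
Op 3: conn=51 S1=27 S2=39 S3=54 blocked=[]
Op 4: conn=35 S1=27 S2=23 S3=54 blocked=[]
Op 5: conn=48 S1=27 S2=23 S3=54 blocked=[]
Op 6: conn=34 S1=13 S2=23 S3=54 blocked=[]
Op 7: conn=21 S1=0 S2=23 S3=54 blocked=[1]
Op 8: conn=16 S1=0 S2=18 S3=54 blocked=[1]
Op 9: conn=16 S1=0 S2=39 S3=54 blocked=[1]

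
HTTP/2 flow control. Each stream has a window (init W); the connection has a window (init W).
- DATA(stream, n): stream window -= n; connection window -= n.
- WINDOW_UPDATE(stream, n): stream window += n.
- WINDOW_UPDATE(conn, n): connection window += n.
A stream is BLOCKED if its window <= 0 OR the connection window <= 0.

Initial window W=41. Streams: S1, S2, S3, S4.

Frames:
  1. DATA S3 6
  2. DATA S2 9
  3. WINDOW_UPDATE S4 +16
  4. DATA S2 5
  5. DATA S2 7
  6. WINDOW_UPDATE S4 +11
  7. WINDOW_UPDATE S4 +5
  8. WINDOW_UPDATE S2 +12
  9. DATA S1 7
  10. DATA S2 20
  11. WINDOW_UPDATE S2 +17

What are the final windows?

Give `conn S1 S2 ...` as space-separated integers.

Answer: -13 34 29 35 73

Derivation:
Op 1: conn=35 S1=41 S2=41 S3=35 S4=41 blocked=[]
Op 2: conn=26 S1=41 S2=32 S3=35 S4=41 blocked=[]
Op 3: conn=26 S1=41 S2=32 S3=35 S4=57 blocked=[]
Op 4: conn=21 S1=41 S2=27 S3=35 S4=57 blocked=[]
Op 5: conn=14 S1=41 S2=20 S3=35 S4=57 blocked=[]
Op 6: conn=14 S1=41 S2=20 S3=35 S4=68 blocked=[]
Op 7: conn=14 S1=41 S2=20 S3=35 S4=73 blocked=[]
Op 8: conn=14 S1=41 S2=32 S3=35 S4=73 blocked=[]
Op 9: conn=7 S1=34 S2=32 S3=35 S4=73 blocked=[]
Op 10: conn=-13 S1=34 S2=12 S3=35 S4=73 blocked=[1, 2, 3, 4]
Op 11: conn=-13 S1=34 S2=29 S3=35 S4=73 blocked=[1, 2, 3, 4]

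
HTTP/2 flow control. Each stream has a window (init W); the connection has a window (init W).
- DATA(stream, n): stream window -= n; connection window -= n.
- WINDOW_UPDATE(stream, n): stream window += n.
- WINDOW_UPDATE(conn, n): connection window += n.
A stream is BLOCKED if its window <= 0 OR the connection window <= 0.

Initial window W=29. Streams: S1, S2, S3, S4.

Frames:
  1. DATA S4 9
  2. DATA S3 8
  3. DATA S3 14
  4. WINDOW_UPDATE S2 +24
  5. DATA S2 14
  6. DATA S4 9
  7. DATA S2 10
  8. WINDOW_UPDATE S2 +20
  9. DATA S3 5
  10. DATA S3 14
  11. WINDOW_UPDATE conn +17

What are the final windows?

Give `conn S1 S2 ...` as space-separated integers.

Op 1: conn=20 S1=29 S2=29 S3=29 S4=20 blocked=[]
Op 2: conn=12 S1=29 S2=29 S3=21 S4=20 blocked=[]
Op 3: conn=-2 S1=29 S2=29 S3=7 S4=20 blocked=[1, 2, 3, 4]
Op 4: conn=-2 S1=29 S2=53 S3=7 S4=20 blocked=[1, 2, 3, 4]
Op 5: conn=-16 S1=29 S2=39 S3=7 S4=20 blocked=[1, 2, 3, 4]
Op 6: conn=-25 S1=29 S2=39 S3=7 S4=11 blocked=[1, 2, 3, 4]
Op 7: conn=-35 S1=29 S2=29 S3=7 S4=11 blocked=[1, 2, 3, 4]
Op 8: conn=-35 S1=29 S2=49 S3=7 S4=11 blocked=[1, 2, 3, 4]
Op 9: conn=-40 S1=29 S2=49 S3=2 S4=11 blocked=[1, 2, 3, 4]
Op 10: conn=-54 S1=29 S2=49 S3=-12 S4=11 blocked=[1, 2, 3, 4]
Op 11: conn=-37 S1=29 S2=49 S3=-12 S4=11 blocked=[1, 2, 3, 4]

Answer: -37 29 49 -12 11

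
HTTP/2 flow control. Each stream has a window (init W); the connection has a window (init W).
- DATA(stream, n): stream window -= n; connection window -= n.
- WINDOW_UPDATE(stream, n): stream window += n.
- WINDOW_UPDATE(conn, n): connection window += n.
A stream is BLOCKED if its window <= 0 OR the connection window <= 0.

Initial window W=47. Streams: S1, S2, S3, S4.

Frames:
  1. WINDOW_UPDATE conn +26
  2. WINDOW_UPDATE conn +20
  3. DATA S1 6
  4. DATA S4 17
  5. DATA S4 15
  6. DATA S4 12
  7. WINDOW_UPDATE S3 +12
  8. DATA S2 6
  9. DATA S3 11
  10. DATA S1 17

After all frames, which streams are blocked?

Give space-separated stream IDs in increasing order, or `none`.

Answer: none

Derivation:
Op 1: conn=73 S1=47 S2=47 S3=47 S4=47 blocked=[]
Op 2: conn=93 S1=47 S2=47 S3=47 S4=47 blocked=[]
Op 3: conn=87 S1=41 S2=47 S3=47 S4=47 blocked=[]
Op 4: conn=70 S1=41 S2=47 S3=47 S4=30 blocked=[]
Op 5: conn=55 S1=41 S2=47 S3=47 S4=15 blocked=[]
Op 6: conn=43 S1=41 S2=47 S3=47 S4=3 blocked=[]
Op 7: conn=43 S1=41 S2=47 S3=59 S4=3 blocked=[]
Op 8: conn=37 S1=41 S2=41 S3=59 S4=3 blocked=[]
Op 9: conn=26 S1=41 S2=41 S3=48 S4=3 blocked=[]
Op 10: conn=9 S1=24 S2=41 S3=48 S4=3 blocked=[]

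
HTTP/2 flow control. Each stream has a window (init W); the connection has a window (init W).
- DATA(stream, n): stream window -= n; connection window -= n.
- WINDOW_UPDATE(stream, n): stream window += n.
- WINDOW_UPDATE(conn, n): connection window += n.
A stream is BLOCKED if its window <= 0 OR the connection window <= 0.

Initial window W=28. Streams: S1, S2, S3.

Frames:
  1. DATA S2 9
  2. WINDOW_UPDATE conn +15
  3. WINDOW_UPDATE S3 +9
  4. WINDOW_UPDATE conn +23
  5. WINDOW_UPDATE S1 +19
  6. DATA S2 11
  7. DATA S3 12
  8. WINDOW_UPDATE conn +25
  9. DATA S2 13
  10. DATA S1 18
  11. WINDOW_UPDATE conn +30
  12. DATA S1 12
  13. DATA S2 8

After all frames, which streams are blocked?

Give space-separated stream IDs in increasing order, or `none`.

Op 1: conn=19 S1=28 S2=19 S3=28 blocked=[]
Op 2: conn=34 S1=28 S2=19 S3=28 blocked=[]
Op 3: conn=34 S1=28 S2=19 S3=37 blocked=[]
Op 4: conn=57 S1=28 S2=19 S3=37 blocked=[]
Op 5: conn=57 S1=47 S2=19 S3=37 blocked=[]
Op 6: conn=46 S1=47 S2=8 S3=37 blocked=[]
Op 7: conn=34 S1=47 S2=8 S3=25 blocked=[]
Op 8: conn=59 S1=47 S2=8 S3=25 blocked=[]
Op 9: conn=46 S1=47 S2=-5 S3=25 blocked=[2]
Op 10: conn=28 S1=29 S2=-5 S3=25 blocked=[2]
Op 11: conn=58 S1=29 S2=-5 S3=25 blocked=[2]
Op 12: conn=46 S1=17 S2=-5 S3=25 blocked=[2]
Op 13: conn=38 S1=17 S2=-13 S3=25 blocked=[2]

Answer: S2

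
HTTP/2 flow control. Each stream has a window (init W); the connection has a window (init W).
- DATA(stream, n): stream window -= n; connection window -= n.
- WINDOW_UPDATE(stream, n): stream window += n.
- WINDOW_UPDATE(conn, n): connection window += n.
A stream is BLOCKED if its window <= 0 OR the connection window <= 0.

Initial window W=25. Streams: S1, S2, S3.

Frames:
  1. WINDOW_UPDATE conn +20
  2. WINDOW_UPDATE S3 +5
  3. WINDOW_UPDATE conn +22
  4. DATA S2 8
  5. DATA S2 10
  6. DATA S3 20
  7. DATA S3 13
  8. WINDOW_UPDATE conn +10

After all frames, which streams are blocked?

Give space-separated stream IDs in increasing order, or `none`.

Op 1: conn=45 S1=25 S2=25 S3=25 blocked=[]
Op 2: conn=45 S1=25 S2=25 S3=30 blocked=[]
Op 3: conn=67 S1=25 S2=25 S3=30 blocked=[]
Op 4: conn=59 S1=25 S2=17 S3=30 blocked=[]
Op 5: conn=49 S1=25 S2=7 S3=30 blocked=[]
Op 6: conn=29 S1=25 S2=7 S3=10 blocked=[]
Op 7: conn=16 S1=25 S2=7 S3=-3 blocked=[3]
Op 8: conn=26 S1=25 S2=7 S3=-3 blocked=[3]

Answer: S3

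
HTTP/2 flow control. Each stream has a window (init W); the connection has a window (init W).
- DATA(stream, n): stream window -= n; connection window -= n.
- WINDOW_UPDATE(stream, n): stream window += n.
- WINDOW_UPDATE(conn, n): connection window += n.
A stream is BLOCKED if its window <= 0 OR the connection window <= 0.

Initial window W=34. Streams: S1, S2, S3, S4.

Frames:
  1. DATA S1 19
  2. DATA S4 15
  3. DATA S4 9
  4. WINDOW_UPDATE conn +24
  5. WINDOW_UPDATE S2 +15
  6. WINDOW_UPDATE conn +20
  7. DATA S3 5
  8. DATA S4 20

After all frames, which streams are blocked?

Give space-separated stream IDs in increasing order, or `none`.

Op 1: conn=15 S1=15 S2=34 S3=34 S4=34 blocked=[]
Op 2: conn=0 S1=15 S2=34 S3=34 S4=19 blocked=[1, 2, 3, 4]
Op 3: conn=-9 S1=15 S2=34 S3=34 S4=10 blocked=[1, 2, 3, 4]
Op 4: conn=15 S1=15 S2=34 S3=34 S4=10 blocked=[]
Op 5: conn=15 S1=15 S2=49 S3=34 S4=10 blocked=[]
Op 6: conn=35 S1=15 S2=49 S3=34 S4=10 blocked=[]
Op 7: conn=30 S1=15 S2=49 S3=29 S4=10 blocked=[]
Op 8: conn=10 S1=15 S2=49 S3=29 S4=-10 blocked=[4]

Answer: S4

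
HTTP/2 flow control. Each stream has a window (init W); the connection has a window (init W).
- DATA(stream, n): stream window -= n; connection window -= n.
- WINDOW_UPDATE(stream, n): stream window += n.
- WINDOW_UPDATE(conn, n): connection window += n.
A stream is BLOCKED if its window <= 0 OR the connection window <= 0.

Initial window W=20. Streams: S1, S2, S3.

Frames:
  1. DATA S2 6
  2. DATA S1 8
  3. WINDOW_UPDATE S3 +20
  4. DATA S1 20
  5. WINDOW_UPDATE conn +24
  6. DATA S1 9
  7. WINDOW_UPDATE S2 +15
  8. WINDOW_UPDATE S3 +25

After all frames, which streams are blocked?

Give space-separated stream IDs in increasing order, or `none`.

Op 1: conn=14 S1=20 S2=14 S3=20 blocked=[]
Op 2: conn=6 S1=12 S2=14 S3=20 blocked=[]
Op 3: conn=6 S1=12 S2=14 S3=40 blocked=[]
Op 4: conn=-14 S1=-8 S2=14 S3=40 blocked=[1, 2, 3]
Op 5: conn=10 S1=-8 S2=14 S3=40 blocked=[1]
Op 6: conn=1 S1=-17 S2=14 S3=40 blocked=[1]
Op 7: conn=1 S1=-17 S2=29 S3=40 blocked=[1]
Op 8: conn=1 S1=-17 S2=29 S3=65 blocked=[1]

Answer: S1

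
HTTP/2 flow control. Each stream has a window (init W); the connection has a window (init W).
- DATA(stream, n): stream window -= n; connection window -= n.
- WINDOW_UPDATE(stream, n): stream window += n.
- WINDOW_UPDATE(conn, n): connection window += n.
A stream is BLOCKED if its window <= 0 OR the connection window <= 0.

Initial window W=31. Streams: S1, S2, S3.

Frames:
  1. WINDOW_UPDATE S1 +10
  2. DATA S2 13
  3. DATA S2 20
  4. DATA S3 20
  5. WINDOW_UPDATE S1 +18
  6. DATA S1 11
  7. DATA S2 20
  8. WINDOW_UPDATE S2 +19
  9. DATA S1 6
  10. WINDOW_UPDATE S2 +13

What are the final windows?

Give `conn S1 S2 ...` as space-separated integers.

Op 1: conn=31 S1=41 S2=31 S3=31 blocked=[]
Op 2: conn=18 S1=41 S2=18 S3=31 blocked=[]
Op 3: conn=-2 S1=41 S2=-2 S3=31 blocked=[1, 2, 3]
Op 4: conn=-22 S1=41 S2=-2 S3=11 blocked=[1, 2, 3]
Op 5: conn=-22 S1=59 S2=-2 S3=11 blocked=[1, 2, 3]
Op 6: conn=-33 S1=48 S2=-2 S3=11 blocked=[1, 2, 3]
Op 7: conn=-53 S1=48 S2=-22 S3=11 blocked=[1, 2, 3]
Op 8: conn=-53 S1=48 S2=-3 S3=11 blocked=[1, 2, 3]
Op 9: conn=-59 S1=42 S2=-3 S3=11 blocked=[1, 2, 3]
Op 10: conn=-59 S1=42 S2=10 S3=11 blocked=[1, 2, 3]

Answer: -59 42 10 11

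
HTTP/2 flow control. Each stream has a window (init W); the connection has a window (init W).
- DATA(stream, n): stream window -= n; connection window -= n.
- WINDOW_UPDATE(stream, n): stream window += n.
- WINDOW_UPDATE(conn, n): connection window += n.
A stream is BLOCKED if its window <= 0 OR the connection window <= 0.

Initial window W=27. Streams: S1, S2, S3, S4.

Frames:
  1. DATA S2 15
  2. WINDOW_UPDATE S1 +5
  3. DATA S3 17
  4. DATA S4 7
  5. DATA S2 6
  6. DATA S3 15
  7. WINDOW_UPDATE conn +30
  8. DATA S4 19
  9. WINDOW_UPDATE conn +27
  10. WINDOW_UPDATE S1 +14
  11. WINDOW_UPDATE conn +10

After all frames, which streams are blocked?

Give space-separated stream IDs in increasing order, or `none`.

Op 1: conn=12 S1=27 S2=12 S3=27 S4=27 blocked=[]
Op 2: conn=12 S1=32 S2=12 S3=27 S4=27 blocked=[]
Op 3: conn=-5 S1=32 S2=12 S3=10 S4=27 blocked=[1, 2, 3, 4]
Op 4: conn=-12 S1=32 S2=12 S3=10 S4=20 blocked=[1, 2, 3, 4]
Op 5: conn=-18 S1=32 S2=6 S3=10 S4=20 blocked=[1, 2, 3, 4]
Op 6: conn=-33 S1=32 S2=6 S3=-5 S4=20 blocked=[1, 2, 3, 4]
Op 7: conn=-3 S1=32 S2=6 S3=-5 S4=20 blocked=[1, 2, 3, 4]
Op 8: conn=-22 S1=32 S2=6 S3=-5 S4=1 blocked=[1, 2, 3, 4]
Op 9: conn=5 S1=32 S2=6 S3=-5 S4=1 blocked=[3]
Op 10: conn=5 S1=46 S2=6 S3=-5 S4=1 blocked=[3]
Op 11: conn=15 S1=46 S2=6 S3=-5 S4=1 blocked=[3]

Answer: S3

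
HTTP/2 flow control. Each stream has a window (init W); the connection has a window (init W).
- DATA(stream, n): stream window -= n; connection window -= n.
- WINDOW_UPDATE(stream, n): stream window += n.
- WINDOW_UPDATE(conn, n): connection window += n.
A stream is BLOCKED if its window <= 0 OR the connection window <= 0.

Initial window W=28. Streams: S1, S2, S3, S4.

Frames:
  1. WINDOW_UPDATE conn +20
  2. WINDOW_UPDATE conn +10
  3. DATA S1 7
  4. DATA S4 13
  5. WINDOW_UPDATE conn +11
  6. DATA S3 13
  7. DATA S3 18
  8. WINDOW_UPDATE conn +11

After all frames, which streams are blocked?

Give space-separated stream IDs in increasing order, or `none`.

Answer: S3

Derivation:
Op 1: conn=48 S1=28 S2=28 S3=28 S4=28 blocked=[]
Op 2: conn=58 S1=28 S2=28 S3=28 S4=28 blocked=[]
Op 3: conn=51 S1=21 S2=28 S3=28 S4=28 blocked=[]
Op 4: conn=38 S1=21 S2=28 S3=28 S4=15 blocked=[]
Op 5: conn=49 S1=21 S2=28 S3=28 S4=15 blocked=[]
Op 6: conn=36 S1=21 S2=28 S3=15 S4=15 blocked=[]
Op 7: conn=18 S1=21 S2=28 S3=-3 S4=15 blocked=[3]
Op 8: conn=29 S1=21 S2=28 S3=-3 S4=15 blocked=[3]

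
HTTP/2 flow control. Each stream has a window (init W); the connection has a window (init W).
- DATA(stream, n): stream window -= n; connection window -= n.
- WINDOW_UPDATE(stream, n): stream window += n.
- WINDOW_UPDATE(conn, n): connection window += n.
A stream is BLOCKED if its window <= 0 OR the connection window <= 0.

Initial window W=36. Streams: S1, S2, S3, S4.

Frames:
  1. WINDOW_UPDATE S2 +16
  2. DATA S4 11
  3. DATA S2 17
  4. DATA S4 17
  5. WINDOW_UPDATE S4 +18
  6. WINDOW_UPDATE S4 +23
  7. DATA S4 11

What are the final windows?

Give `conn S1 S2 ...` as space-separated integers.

Answer: -20 36 35 36 38

Derivation:
Op 1: conn=36 S1=36 S2=52 S3=36 S4=36 blocked=[]
Op 2: conn=25 S1=36 S2=52 S3=36 S4=25 blocked=[]
Op 3: conn=8 S1=36 S2=35 S3=36 S4=25 blocked=[]
Op 4: conn=-9 S1=36 S2=35 S3=36 S4=8 blocked=[1, 2, 3, 4]
Op 5: conn=-9 S1=36 S2=35 S3=36 S4=26 blocked=[1, 2, 3, 4]
Op 6: conn=-9 S1=36 S2=35 S3=36 S4=49 blocked=[1, 2, 3, 4]
Op 7: conn=-20 S1=36 S2=35 S3=36 S4=38 blocked=[1, 2, 3, 4]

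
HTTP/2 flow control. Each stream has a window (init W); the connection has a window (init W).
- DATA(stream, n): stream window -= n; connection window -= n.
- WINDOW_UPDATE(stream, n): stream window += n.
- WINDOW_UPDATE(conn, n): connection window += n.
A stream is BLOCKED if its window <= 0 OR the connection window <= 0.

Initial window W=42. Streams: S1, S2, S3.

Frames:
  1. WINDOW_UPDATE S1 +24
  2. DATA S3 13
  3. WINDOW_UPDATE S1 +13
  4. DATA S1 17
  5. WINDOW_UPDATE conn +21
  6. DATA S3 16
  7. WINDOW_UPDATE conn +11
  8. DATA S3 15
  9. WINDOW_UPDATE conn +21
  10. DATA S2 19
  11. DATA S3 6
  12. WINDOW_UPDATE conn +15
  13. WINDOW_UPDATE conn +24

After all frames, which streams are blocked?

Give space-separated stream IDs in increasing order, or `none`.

Answer: S3

Derivation:
Op 1: conn=42 S1=66 S2=42 S3=42 blocked=[]
Op 2: conn=29 S1=66 S2=42 S3=29 blocked=[]
Op 3: conn=29 S1=79 S2=42 S3=29 blocked=[]
Op 4: conn=12 S1=62 S2=42 S3=29 blocked=[]
Op 5: conn=33 S1=62 S2=42 S3=29 blocked=[]
Op 6: conn=17 S1=62 S2=42 S3=13 blocked=[]
Op 7: conn=28 S1=62 S2=42 S3=13 blocked=[]
Op 8: conn=13 S1=62 S2=42 S3=-2 blocked=[3]
Op 9: conn=34 S1=62 S2=42 S3=-2 blocked=[3]
Op 10: conn=15 S1=62 S2=23 S3=-2 blocked=[3]
Op 11: conn=9 S1=62 S2=23 S3=-8 blocked=[3]
Op 12: conn=24 S1=62 S2=23 S3=-8 blocked=[3]
Op 13: conn=48 S1=62 S2=23 S3=-8 blocked=[3]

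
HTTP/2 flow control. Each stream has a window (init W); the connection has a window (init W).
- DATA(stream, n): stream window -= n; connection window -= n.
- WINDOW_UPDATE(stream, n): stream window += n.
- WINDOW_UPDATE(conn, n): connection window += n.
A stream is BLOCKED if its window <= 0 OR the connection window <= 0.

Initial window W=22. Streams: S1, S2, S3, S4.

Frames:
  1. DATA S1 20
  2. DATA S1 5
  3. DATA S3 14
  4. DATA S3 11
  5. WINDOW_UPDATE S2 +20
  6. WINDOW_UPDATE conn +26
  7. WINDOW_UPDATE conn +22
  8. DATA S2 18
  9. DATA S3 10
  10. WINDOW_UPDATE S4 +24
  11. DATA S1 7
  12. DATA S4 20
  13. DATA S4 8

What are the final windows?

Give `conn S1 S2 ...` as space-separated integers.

Op 1: conn=2 S1=2 S2=22 S3=22 S4=22 blocked=[]
Op 2: conn=-3 S1=-3 S2=22 S3=22 S4=22 blocked=[1, 2, 3, 4]
Op 3: conn=-17 S1=-3 S2=22 S3=8 S4=22 blocked=[1, 2, 3, 4]
Op 4: conn=-28 S1=-3 S2=22 S3=-3 S4=22 blocked=[1, 2, 3, 4]
Op 5: conn=-28 S1=-3 S2=42 S3=-3 S4=22 blocked=[1, 2, 3, 4]
Op 6: conn=-2 S1=-3 S2=42 S3=-3 S4=22 blocked=[1, 2, 3, 4]
Op 7: conn=20 S1=-3 S2=42 S3=-3 S4=22 blocked=[1, 3]
Op 8: conn=2 S1=-3 S2=24 S3=-3 S4=22 blocked=[1, 3]
Op 9: conn=-8 S1=-3 S2=24 S3=-13 S4=22 blocked=[1, 2, 3, 4]
Op 10: conn=-8 S1=-3 S2=24 S3=-13 S4=46 blocked=[1, 2, 3, 4]
Op 11: conn=-15 S1=-10 S2=24 S3=-13 S4=46 blocked=[1, 2, 3, 4]
Op 12: conn=-35 S1=-10 S2=24 S3=-13 S4=26 blocked=[1, 2, 3, 4]
Op 13: conn=-43 S1=-10 S2=24 S3=-13 S4=18 blocked=[1, 2, 3, 4]

Answer: -43 -10 24 -13 18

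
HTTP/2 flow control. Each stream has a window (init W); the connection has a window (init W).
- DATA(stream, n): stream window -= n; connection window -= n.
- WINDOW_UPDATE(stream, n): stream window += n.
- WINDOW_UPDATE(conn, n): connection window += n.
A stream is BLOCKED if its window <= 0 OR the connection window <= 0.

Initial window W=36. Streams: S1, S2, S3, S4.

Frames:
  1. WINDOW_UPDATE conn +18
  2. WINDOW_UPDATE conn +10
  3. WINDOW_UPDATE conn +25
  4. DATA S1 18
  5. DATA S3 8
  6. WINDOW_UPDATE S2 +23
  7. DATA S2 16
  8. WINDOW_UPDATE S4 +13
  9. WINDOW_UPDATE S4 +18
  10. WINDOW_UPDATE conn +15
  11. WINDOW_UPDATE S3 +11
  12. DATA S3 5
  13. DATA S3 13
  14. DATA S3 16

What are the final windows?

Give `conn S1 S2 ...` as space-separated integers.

Op 1: conn=54 S1=36 S2=36 S3=36 S4=36 blocked=[]
Op 2: conn=64 S1=36 S2=36 S3=36 S4=36 blocked=[]
Op 3: conn=89 S1=36 S2=36 S3=36 S4=36 blocked=[]
Op 4: conn=71 S1=18 S2=36 S3=36 S4=36 blocked=[]
Op 5: conn=63 S1=18 S2=36 S3=28 S4=36 blocked=[]
Op 6: conn=63 S1=18 S2=59 S3=28 S4=36 blocked=[]
Op 7: conn=47 S1=18 S2=43 S3=28 S4=36 blocked=[]
Op 8: conn=47 S1=18 S2=43 S3=28 S4=49 blocked=[]
Op 9: conn=47 S1=18 S2=43 S3=28 S4=67 blocked=[]
Op 10: conn=62 S1=18 S2=43 S3=28 S4=67 blocked=[]
Op 11: conn=62 S1=18 S2=43 S3=39 S4=67 blocked=[]
Op 12: conn=57 S1=18 S2=43 S3=34 S4=67 blocked=[]
Op 13: conn=44 S1=18 S2=43 S3=21 S4=67 blocked=[]
Op 14: conn=28 S1=18 S2=43 S3=5 S4=67 blocked=[]

Answer: 28 18 43 5 67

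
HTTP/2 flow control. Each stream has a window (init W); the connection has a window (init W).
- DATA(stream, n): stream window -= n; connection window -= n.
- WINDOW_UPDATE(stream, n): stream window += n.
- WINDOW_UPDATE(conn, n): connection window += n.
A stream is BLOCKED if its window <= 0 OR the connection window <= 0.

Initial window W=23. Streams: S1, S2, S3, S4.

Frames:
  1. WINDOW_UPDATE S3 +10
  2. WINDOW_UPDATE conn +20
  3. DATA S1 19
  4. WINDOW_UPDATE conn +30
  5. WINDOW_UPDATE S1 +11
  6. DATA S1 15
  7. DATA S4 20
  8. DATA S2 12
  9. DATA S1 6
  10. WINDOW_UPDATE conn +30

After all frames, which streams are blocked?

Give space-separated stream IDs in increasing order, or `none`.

Op 1: conn=23 S1=23 S2=23 S3=33 S4=23 blocked=[]
Op 2: conn=43 S1=23 S2=23 S3=33 S4=23 blocked=[]
Op 3: conn=24 S1=4 S2=23 S3=33 S4=23 blocked=[]
Op 4: conn=54 S1=4 S2=23 S3=33 S4=23 blocked=[]
Op 5: conn=54 S1=15 S2=23 S3=33 S4=23 blocked=[]
Op 6: conn=39 S1=0 S2=23 S3=33 S4=23 blocked=[1]
Op 7: conn=19 S1=0 S2=23 S3=33 S4=3 blocked=[1]
Op 8: conn=7 S1=0 S2=11 S3=33 S4=3 blocked=[1]
Op 9: conn=1 S1=-6 S2=11 S3=33 S4=3 blocked=[1]
Op 10: conn=31 S1=-6 S2=11 S3=33 S4=3 blocked=[1]

Answer: S1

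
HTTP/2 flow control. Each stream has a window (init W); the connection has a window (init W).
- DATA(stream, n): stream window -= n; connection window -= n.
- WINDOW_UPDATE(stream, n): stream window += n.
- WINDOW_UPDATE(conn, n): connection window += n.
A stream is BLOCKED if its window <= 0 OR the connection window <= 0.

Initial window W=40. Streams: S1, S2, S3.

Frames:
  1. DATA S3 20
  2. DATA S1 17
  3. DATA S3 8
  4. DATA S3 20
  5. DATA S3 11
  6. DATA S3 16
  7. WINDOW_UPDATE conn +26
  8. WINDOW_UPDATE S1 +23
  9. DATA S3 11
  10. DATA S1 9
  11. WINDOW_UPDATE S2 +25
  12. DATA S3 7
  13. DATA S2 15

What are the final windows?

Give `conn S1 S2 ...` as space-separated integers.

Op 1: conn=20 S1=40 S2=40 S3=20 blocked=[]
Op 2: conn=3 S1=23 S2=40 S3=20 blocked=[]
Op 3: conn=-5 S1=23 S2=40 S3=12 blocked=[1, 2, 3]
Op 4: conn=-25 S1=23 S2=40 S3=-8 blocked=[1, 2, 3]
Op 5: conn=-36 S1=23 S2=40 S3=-19 blocked=[1, 2, 3]
Op 6: conn=-52 S1=23 S2=40 S3=-35 blocked=[1, 2, 3]
Op 7: conn=-26 S1=23 S2=40 S3=-35 blocked=[1, 2, 3]
Op 8: conn=-26 S1=46 S2=40 S3=-35 blocked=[1, 2, 3]
Op 9: conn=-37 S1=46 S2=40 S3=-46 blocked=[1, 2, 3]
Op 10: conn=-46 S1=37 S2=40 S3=-46 blocked=[1, 2, 3]
Op 11: conn=-46 S1=37 S2=65 S3=-46 blocked=[1, 2, 3]
Op 12: conn=-53 S1=37 S2=65 S3=-53 blocked=[1, 2, 3]
Op 13: conn=-68 S1=37 S2=50 S3=-53 blocked=[1, 2, 3]

Answer: -68 37 50 -53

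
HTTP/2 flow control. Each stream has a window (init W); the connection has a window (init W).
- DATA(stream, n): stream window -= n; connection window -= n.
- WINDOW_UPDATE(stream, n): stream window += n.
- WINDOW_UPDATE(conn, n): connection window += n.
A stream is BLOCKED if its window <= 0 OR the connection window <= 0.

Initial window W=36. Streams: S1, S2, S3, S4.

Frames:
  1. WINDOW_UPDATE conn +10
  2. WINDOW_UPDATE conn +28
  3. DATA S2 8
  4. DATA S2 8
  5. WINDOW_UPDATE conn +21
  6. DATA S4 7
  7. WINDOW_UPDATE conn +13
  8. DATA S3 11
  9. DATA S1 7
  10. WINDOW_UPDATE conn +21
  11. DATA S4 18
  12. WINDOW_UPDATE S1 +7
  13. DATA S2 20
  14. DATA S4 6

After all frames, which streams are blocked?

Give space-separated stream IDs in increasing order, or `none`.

Answer: S2

Derivation:
Op 1: conn=46 S1=36 S2=36 S3=36 S4=36 blocked=[]
Op 2: conn=74 S1=36 S2=36 S3=36 S4=36 blocked=[]
Op 3: conn=66 S1=36 S2=28 S3=36 S4=36 blocked=[]
Op 4: conn=58 S1=36 S2=20 S3=36 S4=36 blocked=[]
Op 5: conn=79 S1=36 S2=20 S3=36 S4=36 blocked=[]
Op 6: conn=72 S1=36 S2=20 S3=36 S4=29 blocked=[]
Op 7: conn=85 S1=36 S2=20 S3=36 S4=29 blocked=[]
Op 8: conn=74 S1=36 S2=20 S3=25 S4=29 blocked=[]
Op 9: conn=67 S1=29 S2=20 S3=25 S4=29 blocked=[]
Op 10: conn=88 S1=29 S2=20 S3=25 S4=29 blocked=[]
Op 11: conn=70 S1=29 S2=20 S3=25 S4=11 blocked=[]
Op 12: conn=70 S1=36 S2=20 S3=25 S4=11 blocked=[]
Op 13: conn=50 S1=36 S2=0 S3=25 S4=11 blocked=[2]
Op 14: conn=44 S1=36 S2=0 S3=25 S4=5 blocked=[2]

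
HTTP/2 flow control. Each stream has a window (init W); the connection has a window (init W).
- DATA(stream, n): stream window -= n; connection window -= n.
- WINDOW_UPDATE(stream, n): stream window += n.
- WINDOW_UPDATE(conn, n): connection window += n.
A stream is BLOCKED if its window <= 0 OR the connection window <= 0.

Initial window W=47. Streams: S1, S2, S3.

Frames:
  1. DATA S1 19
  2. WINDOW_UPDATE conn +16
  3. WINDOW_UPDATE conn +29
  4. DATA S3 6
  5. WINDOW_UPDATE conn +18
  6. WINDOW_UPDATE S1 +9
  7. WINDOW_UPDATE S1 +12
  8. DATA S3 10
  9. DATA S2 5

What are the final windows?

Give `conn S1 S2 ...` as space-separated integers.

Answer: 70 49 42 31

Derivation:
Op 1: conn=28 S1=28 S2=47 S3=47 blocked=[]
Op 2: conn=44 S1=28 S2=47 S3=47 blocked=[]
Op 3: conn=73 S1=28 S2=47 S3=47 blocked=[]
Op 4: conn=67 S1=28 S2=47 S3=41 blocked=[]
Op 5: conn=85 S1=28 S2=47 S3=41 blocked=[]
Op 6: conn=85 S1=37 S2=47 S3=41 blocked=[]
Op 7: conn=85 S1=49 S2=47 S3=41 blocked=[]
Op 8: conn=75 S1=49 S2=47 S3=31 blocked=[]
Op 9: conn=70 S1=49 S2=42 S3=31 blocked=[]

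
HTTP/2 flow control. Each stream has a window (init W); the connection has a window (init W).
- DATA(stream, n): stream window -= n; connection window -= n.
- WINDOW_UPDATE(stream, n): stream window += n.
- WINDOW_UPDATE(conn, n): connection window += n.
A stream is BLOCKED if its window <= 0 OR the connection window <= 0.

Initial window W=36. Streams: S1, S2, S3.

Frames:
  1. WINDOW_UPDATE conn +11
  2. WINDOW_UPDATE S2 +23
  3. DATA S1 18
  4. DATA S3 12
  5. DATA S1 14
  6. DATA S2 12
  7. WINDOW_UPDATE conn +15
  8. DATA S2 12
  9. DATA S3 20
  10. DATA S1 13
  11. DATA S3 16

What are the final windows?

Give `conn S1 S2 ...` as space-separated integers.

Answer: -55 -9 35 -12

Derivation:
Op 1: conn=47 S1=36 S2=36 S3=36 blocked=[]
Op 2: conn=47 S1=36 S2=59 S3=36 blocked=[]
Op 3: conn=29 S1=18 S2=59 S3=36 blocked=[]
Op 4: conn=17 S1=18 S2=59 S3=24 blocked=[]
Op 5: conn=3 S1=4 S2=59 S3=24 blocked=[]
Op 6: conn=-9 S1=4 S2=47 S3=24 blocked=[1, 2, 3]
Op 7: conn=6 S1=4 S2=47 S3=24 blocked=[]
Op 8: conn=-6 S1=4 S2=35 S3=24 blocked=[1, 2, 3]
Op 9: conn=-26 S1=4 S2=35 S3=4 blocked=[1, 2, 3]
Op 10: conn=-39 S1=-9 S2=35 S3=4 blocked=[1, 2, 3]
Op 11: conn=-55 S1=-9 S2=35 S3=-12 blocked=[1, 2, 3]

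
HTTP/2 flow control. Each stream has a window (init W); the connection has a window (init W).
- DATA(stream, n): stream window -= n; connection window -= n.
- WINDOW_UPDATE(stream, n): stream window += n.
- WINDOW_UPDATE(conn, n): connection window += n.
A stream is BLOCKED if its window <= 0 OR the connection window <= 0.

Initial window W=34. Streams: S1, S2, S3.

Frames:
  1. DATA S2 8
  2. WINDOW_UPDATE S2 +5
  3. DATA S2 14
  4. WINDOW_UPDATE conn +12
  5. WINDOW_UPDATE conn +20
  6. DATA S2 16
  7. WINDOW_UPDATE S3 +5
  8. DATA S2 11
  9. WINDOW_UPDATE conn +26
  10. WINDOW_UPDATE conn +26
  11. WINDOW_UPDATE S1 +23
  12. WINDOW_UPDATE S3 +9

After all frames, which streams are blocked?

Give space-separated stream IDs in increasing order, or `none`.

Op 1: conn=26 S1=34 S2=26 S3=34 blocked=[]
Op 2: conn=26 S1=34 S2=31 S3=34 blocked=[]
Op 3: conn=12 S1=34 S2=17 S3=34 blocked=[]
Op 4: conn=24 S1=34 S2=17 S3=34 blocked=[]
Op 5: conn=44 S1=34 S2=17 S3=34 blocked=[]
Op 6: conn=28 S1=34 S2=1 S3=34 blocked=[]
Op 7: conn=28 S1=34 S2=1 S3=39 blocked=[]
Op 8: conn=17 S1=34 S2=-10 S3=39 blocked=[2]
Op 9: conn=43 S1=34 S2=-10 S3=39 blocked=[2]
Op 10: conn=69 S1=34 S2=-10 S3=39 blocked=[2]
Op 11: conn=69 S1=57 S2=-10 S3=39 blocked=[2]
Op 12: conn=69 S1=57 S2=-10 S3=48 blocked=[2]

Answer: S2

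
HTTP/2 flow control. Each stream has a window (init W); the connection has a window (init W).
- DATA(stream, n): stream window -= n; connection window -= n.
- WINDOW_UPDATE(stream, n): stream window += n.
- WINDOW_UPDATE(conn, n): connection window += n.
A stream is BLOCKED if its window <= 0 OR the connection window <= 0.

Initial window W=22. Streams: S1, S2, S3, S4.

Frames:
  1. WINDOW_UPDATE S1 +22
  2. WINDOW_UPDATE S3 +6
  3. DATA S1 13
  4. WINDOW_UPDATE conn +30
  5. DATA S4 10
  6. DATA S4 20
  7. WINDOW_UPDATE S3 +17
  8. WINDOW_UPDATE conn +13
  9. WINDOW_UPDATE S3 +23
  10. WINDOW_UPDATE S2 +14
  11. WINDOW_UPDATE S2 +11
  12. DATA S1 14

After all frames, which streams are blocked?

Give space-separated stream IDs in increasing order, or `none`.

Op 1: conn=22 S1=44 S2=22 S3=22 S4=22 blocked=[]
Op 2: conn=22 S1=44 S2=22 S3=28 S4=22 blocked=[]
Op 3: conn=9 S1=31 S2=22 S3=28 S4=22 blocked=[]
Op 4: conn=39 S1=31 S2=22 S3=28 S4=22 blocked=[]
Op 5: conn=29 S1=31 S2=22 S3=28 S4=12 blocked=[]
Op 6: conn=9 S1=31 S2=22 S3=28 S4=-8 blocked=[4]
Op 7: conn=9 S1=31 S2=22 S3=45 S4=-8 blocked=[4]
Op 8: conn=22 S1=31 S2=22 S3=45 S4=-8 blocked=[4]
Op 9: conn=22 S1=31 S2=22 S3=68 S4=-8 blocked=[4]
Op 10: conn=22 S1=31 S2=36 S3=68 S4=-8 blocked=[4]
Op 11: conn=22 S1=31 S2=47 S3=68 S4=-8 blocked=[4]
Op 12: conn=8 S1=17 S2=47 S3=68 S4=-8 blocked=[4]

Answer: S4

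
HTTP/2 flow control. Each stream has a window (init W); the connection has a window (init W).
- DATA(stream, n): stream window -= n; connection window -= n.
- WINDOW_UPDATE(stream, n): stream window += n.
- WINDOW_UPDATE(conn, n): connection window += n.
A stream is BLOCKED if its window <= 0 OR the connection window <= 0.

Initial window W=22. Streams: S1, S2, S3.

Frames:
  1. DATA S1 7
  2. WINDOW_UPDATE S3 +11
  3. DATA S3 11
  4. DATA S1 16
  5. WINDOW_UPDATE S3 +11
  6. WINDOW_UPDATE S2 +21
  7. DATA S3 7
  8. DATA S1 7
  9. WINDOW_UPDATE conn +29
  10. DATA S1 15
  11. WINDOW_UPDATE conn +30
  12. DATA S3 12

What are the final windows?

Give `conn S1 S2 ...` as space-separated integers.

Answer: 6 -23 43 14

Derivation:
Op 1: conn=15 S1=15 S2=22 S3=22 blocked=[]
Op 2: conn=15 S1=15 S2=22 S3=33 blocked=[]
Op 3: conn=4 S1=15 S2=22 S3=22 blocked=[]
Op 4: conn=-12 S1=-1 S2=22 S3=22 blocked=[1, 2, 3]
Op 5: conn=-12 S1=-1 S2=22 S3=33 blocked=[1, 2, 3]
Op 6: conn=-12 S1=-1 S2=43 S3=33 blocked=[1, 2, 3]
Op 7: conn=-19 S1=-1 S2=43 S3=26 blocked=[1, 2, 3]
Op 8: conn=-26 S1=-8 S2=43 S3=26 blocked=[1, 2, 3]
Op 9: conn=3 S1=-8 S2=43 S3=26 blocked=[1]
Op 10: conn=-12 S1=-23 S2=43 S3=26 blocked=[1, 2, 3]
Op 11: conn=18 S1=-23 S2=43 S3=26 blocked=[1]
Op 12: conn=6 S1=-23 S2=43 S3=14 blocked=[1]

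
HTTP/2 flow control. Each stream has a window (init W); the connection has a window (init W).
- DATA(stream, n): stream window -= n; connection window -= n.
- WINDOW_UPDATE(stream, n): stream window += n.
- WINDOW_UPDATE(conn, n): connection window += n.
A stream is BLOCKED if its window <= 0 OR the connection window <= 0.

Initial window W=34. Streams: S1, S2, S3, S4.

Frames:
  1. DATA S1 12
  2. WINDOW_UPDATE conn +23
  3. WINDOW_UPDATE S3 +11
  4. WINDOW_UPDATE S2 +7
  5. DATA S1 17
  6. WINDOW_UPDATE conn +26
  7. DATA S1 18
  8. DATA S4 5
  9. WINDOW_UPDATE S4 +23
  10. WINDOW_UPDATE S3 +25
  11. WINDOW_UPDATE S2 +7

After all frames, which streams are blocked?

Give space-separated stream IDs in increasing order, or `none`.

Op 1: conn=22 S1=22 S2=34 S3=34 S4=34 blocked=[]
Op 2: conn=45 S1=22 S2=34 S3=34 S4=34 blocked=[]
Op 3: conn=45 S1=22 S2=34 S3=45 S4=34 blocked=[]
Op 4: conn=45 S1=22 S2=41 S3=45 S4=34 blocked=[]
Op 5: conn=28 S1=5 S2=41 S3=45 S4=34 blocked=[]
Op 6: conn=54 S1=5 S2=41 S3=45 S4=34 blocked=[]
Op 7: conn=36 S1=-13 S2=41 S3=45 S4=34 blocked=[1]
Op 8: conn=31 S1=-13 S2=41 S3=45 S4=29 blocked=[1]
Op 9: conn=31 S1=-13 S2=41 S3=45 S4=52 blocked=[1]
Op 10: conn=31 S1=-13 S2=41 S3=70 S4=52 blocked=[1]
Op 11: conn=31 S1=-13 S2=48 S3=70 S4=52 blocked=[1]

Answer: S1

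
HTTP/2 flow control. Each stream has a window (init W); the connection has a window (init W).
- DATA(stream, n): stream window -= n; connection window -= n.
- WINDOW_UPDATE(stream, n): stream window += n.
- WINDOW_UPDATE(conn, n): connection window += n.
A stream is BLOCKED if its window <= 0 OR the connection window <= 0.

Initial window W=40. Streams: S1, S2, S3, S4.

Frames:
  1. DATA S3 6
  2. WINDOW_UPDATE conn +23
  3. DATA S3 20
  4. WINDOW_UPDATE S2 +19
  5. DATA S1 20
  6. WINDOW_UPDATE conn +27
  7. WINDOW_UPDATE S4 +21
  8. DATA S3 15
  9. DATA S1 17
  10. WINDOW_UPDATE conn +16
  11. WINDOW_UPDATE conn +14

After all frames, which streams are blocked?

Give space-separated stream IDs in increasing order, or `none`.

Answer: S3

Derivation:
Op 1: conn=34 S1=40 S2=40 S3=34 S4=40 blocked=[]
Op 2: conn=57 S1=40 S2=40 S3=34 S4=40 blocked=[]
Op 3: conn=37 S1=40 S2=40 S3=14 S4=40 blocked=[]
Op 4: conn=37 S1=40 S2=59 S3=14 S4=40 blocked=[]
Op 5: conn=17 S1=20 S2=59 S3=14 S4=40 blocked=[]
Op 6: conn=44 S1=20 S2=59 S3=14 S4=40 blocked=[]
Op 7: conn=44 S1=20 S2=59 S3=14 S4=61 blocked=[]
Op 8: conn=29 S1=20 S2=59 S3=-1 S4=61 blocked=[3]
Op 9: conn=12 S1=3 S2=59 S3=-1 S4=61 blocked=[3]
Op 10: conn=28 S1=3 S2=59 S3=-1 S4=61 blocked=[3]
Op 11: conn=42 S1=3 S2=59 S3=-1 S4=61 blocked=[3]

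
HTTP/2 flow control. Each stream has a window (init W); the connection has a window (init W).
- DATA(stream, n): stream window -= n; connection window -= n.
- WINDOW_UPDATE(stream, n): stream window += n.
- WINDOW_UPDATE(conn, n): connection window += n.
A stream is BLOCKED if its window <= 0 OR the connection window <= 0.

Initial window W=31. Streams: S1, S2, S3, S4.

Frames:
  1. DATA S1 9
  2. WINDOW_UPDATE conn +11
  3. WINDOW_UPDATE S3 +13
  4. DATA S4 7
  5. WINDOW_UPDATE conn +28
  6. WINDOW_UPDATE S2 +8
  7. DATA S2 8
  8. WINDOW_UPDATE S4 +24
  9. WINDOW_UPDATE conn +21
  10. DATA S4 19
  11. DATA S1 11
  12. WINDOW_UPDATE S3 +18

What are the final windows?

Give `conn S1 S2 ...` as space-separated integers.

Answer: 37 11 31 62 29

Derivation:
Op 1: conn=22 S1=22 S2=31 S3=31 S4=31 blocked=[]
Op 2: conn=33 S1=22 S2=31 S3=31 S4=31 blocked=[]
Op 3: conn=33 S1=22 S2=31 S3=44 S4=31 blocked=[]
Op 4: conn=26 S1=22 S2=31 S3=44 S4=24 blocked=[]
Op 5: conn=54 S1=22 S2=31 S3=44 S4=24 blocked=[]
Op 6: conn=54 S1=22 S2=39 S3=44 S4=24 blocked=[]
Op 7: conn=46 S1=22 S2=31 S3=44 S4=24 blocked=[]
Op 8: conn=46 S1=22 S2=31 S3=44 S4=48 blocked=[]
Op 9: conn=67 S1=22 S2=31 S3=44 S4=48 blocked=[]
Op 10: conn=48 S1=22 S2=31 S3=44 S4=29 blocked=[]
Op 11: conn=37 S1=11 S2=31 S3=44 S4=29 blocked=[]
Op 12: conn=37 S1=11 S2=31 S3=62 S4=29 blocked=[]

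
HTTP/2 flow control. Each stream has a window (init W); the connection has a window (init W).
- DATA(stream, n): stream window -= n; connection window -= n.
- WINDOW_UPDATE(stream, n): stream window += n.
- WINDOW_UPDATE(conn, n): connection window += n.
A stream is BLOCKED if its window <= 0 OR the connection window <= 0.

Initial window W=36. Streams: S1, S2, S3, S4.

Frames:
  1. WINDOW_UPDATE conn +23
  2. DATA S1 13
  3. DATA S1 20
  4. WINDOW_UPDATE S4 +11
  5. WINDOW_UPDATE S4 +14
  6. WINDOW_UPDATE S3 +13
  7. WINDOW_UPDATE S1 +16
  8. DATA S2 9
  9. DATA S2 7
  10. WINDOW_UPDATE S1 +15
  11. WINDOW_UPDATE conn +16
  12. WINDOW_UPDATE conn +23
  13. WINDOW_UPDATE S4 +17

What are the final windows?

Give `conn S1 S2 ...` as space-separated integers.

Answer: 49 34 20 49 78

Derivation:
Op 1: conn=59 S1=36 S2=36 S3=36 S4=36 blocked=[]
Op 2: conn=46 S1=23 S2=36 S3=36 S4=36 blocked=[]
Op 3: conn=26 S1=3 S2=36 S3=36 S4=36 blocked=[]
Op 4: conn=26 S1=3 S2=36 S3=36 S4=47 blocked=[]
Op 5: conn=26 S1=3 S2=36 S3=36 S4=61 blocked=[]
Op 6: conn=26 S1=3 S2=36 S3=49 S4=61 blocked=[]
Op 7: conn=26 S1=19 S2=36 S3=49 S4=61 blocked=[]
Op 8: conn=17 S1=19 S2=27 S3=49 S4=61 blocked=[]
Op 9: conn=10 S1=19 S2=20 S3=49 S4=61 blocked=[]
Op 10: conn=10 S1=34 S2=20 S3=49 S4=61 blocked=[]
Op 11: conn=26 S1=34 S2=20 S3=49 S4=61 blocked=[]
Op 12: conn=49 S1=34 S2=20 S3=49 S4=61 blocked=[]
Op 13: conn=49 S1=34 S2=20 S3=49 S4=78 blocked=[]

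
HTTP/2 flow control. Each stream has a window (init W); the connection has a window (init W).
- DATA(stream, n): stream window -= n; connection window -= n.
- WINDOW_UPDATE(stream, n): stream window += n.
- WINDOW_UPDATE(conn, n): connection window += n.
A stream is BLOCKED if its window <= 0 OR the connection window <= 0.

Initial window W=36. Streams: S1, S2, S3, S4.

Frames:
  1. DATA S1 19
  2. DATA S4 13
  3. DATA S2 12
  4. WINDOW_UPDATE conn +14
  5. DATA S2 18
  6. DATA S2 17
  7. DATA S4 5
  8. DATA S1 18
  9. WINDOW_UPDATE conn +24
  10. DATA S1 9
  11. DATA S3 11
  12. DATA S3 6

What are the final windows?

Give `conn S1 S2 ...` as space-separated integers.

Op 1: conn=17 S1=17 S2=36 S3=36 S4=36 blocked=[]
Op 2: conn=4 S1=17 S2=36 S3=36 S4=23 blocked=[]
Op 3: conn=-8 S1=17 S2=24 S3=36 S4=23 blocked=[1, 2, 3, 4]
Op 4: conn=6 S1=17 S2=24 S3=36 S4=23 blocked=[]
Op 5: conn=-12 S1=17 S2=6 S3=36 S4=23 blocked=[1, 2, 3, 4]
Op 6: conn=-29 S1=17 S2=-11 S3=36 S4=23 blocked=[1, 2, 3, 4]
Op 7: conn=-34 S1=17 S2=-11 S3=36 S4=18 blocked=[1, 2, 3, 4]
Op 8: conn=-52 S1=-1 S2=-11 S3=36 S4=18 blocked=[1, 2, 3, 4]
Op 9: conn=-28 S1=-1 S2=-11 S3=36 S4=18 blocked=[1, 2, 3, 4]
Op 10: conn=-37 S1=-10 S2=-11 S3=36 S4=18 blocked=[1, 2, 3, 4]
Op 11: conn=-48 S1=-10 S2=-11 S3=25 S4=18 blocked=[1, 2, 3, 4]
Op 12: conn=-54 S1=-10 S2=-11 S3=19 S4=18 blocked=[1, 2, 3, 4]

Answer: -54 -10 -11 19 18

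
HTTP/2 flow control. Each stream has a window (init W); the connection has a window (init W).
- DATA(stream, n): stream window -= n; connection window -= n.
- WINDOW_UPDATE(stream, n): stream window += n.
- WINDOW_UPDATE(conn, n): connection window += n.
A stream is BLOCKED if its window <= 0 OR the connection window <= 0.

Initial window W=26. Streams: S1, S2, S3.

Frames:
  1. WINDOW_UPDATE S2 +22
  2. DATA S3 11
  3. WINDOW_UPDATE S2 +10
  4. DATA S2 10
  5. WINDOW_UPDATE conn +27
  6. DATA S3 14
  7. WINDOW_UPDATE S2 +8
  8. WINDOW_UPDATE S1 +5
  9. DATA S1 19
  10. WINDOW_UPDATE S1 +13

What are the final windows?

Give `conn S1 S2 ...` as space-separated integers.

Op 1: conn=26 S1=26 S2=48 S3=26 blocked=[]
Op 2: conn=15 S1=26 S2=48 S3=15 blocked=[]
Op 3: conn=15 S1=26 S2=58 S3=15 blocked=[]
Op 4: conn=5 S1=26 S2=48 S3=15 blocked=[]
Op 5: conn=32 S1=26 S2=48 S3=15 blocked=[]
Op 6: conn=18 S1=26 S2=48 S3=1 blocked=[]
Op 7: conn=18 S1=26 S2=56 S3=1 blocked=[]
Op 8: conn=18 S1=31 S2=56 S3=1 blocked=[]
Op 9: conn=-1 S1=12 S2=56 S3=1 blocked=[1, 2, 3]
Op 10: conn=-1 S1=25 S2=56 S3=1 blocked=[1, 2, 3]

Answer: -1 25 56 1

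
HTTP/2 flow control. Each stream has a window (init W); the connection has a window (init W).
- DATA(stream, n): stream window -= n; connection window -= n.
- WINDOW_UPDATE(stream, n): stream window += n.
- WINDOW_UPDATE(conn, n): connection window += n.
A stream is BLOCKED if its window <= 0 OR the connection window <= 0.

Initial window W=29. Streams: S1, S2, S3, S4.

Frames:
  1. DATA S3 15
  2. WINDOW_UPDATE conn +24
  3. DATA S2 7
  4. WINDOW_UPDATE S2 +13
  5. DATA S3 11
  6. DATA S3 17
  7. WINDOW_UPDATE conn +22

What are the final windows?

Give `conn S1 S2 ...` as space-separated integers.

Answer: 25 29 35 -14 29

Derivation:
Op 1: conn=14 S1=29 S2=29 S3=14 S4=29 blocked=[]
Op 2: conn=38 S1=29 S2=29 S3=14 S4=29 blocked=[]
Op 3: conn=31 S1=29 S2=22 S3=14 S4=29 blocked=[]
Op 4: conn=31 S1=29 S2=35 S3=14 S4=29 blocked=[]
Op 5: conn=20 S1=29 S2=35 S3=3 S4=29 blocked=[]
Op 6: conn=3 S1=29 S2=35 S3=-14 S4=29 blocked=[3]
Op 7: conn=25 S1=29 S2=35 S3=-14 S4=29 blocked=[3]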